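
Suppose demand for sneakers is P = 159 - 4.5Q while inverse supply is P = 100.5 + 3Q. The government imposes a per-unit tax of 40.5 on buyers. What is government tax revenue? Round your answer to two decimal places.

Pre-tax equilibrium: 159 - 4.5Q = 100.5 + 3Q gives Q* = 7.8, P* = 123.9.
With the tax, buyers' net willingness to pay falls by 40.5: (159 - 40.5) - 4.5Q = 100.5 + 3Q, so Q_t = 2.4. Buyers pay P_b = 148.2; sellers receive P_s = P_b - 40.5 = 107.7.
Revenue is the tax times quantity traded: 40.5 x 2.4 = 97.2.

97.20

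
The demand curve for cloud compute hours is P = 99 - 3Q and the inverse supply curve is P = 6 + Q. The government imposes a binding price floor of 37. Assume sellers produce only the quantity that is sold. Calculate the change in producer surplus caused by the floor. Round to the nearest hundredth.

156.83

Without the control, 99 - 3Q = 6 + Q so Q* = 23.25 and P* = 29.25.
At the floor price 37, quantity demanded is (99 - 37)/3 = 20.6667; demand is the short side, so Q = 20.6667 trades at P = 37.
PS goes from (1/2)(23.25)(23.25) = 270.2812 to 427.1111 (computed as (37 - 6)(20.6667) - (1/2)(1)(20.6667)^2), a change of 156.8299.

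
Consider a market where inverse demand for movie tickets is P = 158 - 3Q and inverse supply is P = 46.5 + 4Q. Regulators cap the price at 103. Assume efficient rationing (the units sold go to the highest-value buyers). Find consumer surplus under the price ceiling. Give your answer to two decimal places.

Without the control, 158 - 3Q = 46.5 + 4Q so Q* = 15.9286 and P* = 110.2143.
At P = 103, sellers supply (103 - 46.5)/4 = 14.125 while buyers want more, so the quantity traded is 14.125 at price 103.
The demand price at Q = 14.125 is 115.625. CS is the trapezoid between demand and 103 over [0, 14.125]: (1/2)[(158 - 103) + (115.625 - 103)](14.125) = 477.6016.

477.60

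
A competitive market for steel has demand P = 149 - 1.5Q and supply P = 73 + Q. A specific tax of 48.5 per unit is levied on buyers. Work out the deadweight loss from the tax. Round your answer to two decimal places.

470.45

Without the tax, 149 - 1.5Q = 73 + Q so Q* = 30.4 and P* = 103.4.
A tax on buyers shifts demand down by 48.5: (149 - 48.5) - 1.5Q = 73 + Q, so Q_t = 11. Buyers pay P_b = 132.5; sellers receive P_s = P_b - 48.5 = 84.
The welfare triangle lost has base Q* - Q_t = 19.4 and height t = 48.5, so DWL = (1/2)(19.4)(48.5) = 470.45.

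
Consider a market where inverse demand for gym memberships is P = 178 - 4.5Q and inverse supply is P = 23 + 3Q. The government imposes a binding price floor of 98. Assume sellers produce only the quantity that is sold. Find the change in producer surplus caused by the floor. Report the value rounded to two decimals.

218.59

Without the control, 178 - 4.5Q = 23 + 3Q so Q* = 20.6667 and P* = 85.
At the floor price 98, quantity demanded is (178 - 98)/4.5 = 17.7778; demand is the short side, so Q = 17.7778 trades at P = 98.
PS goes from (1/2)(20.6667)(62) = 640.6667 to 859.2593 (computed as (98 - 23)(17.7778) - (1/2)(3)(17.7778)^2), a change of 218.5926.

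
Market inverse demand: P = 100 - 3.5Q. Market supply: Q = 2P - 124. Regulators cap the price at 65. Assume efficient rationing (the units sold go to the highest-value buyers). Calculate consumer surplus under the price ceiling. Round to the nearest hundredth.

147.00

Rewriting supply in inverse form: P = 62 + 0.5Q.
Without the control, 100 - 3.5Q = 62 + 0.5Q so Q* = 9.5 and P* = 66.75.
At P = 65, sellers supply (65 - 62)/0.5 = 6 while buyers want more, so the quantity traded is 6 at price 65.
The demand price at Q = 6 is 79. CS is the trapezoid between demand and 65 over [0, 6]: (1/2)[(100 - 65) + (79 - 65)](6) = 147.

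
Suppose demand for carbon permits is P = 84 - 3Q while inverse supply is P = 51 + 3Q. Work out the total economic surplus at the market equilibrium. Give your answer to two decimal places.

90.75

Set 84 - 3Q = 51 + 3Q, which gives 33 = 6Q, so Q* = 5.5 and P* = 84 - 3(5.5) = 67.5.
CS = (1/2)(5.5)(16.5) = 45.375 and PS = (1/2)(5.5)(16.5) = 45.375, so total surplus = 90.75.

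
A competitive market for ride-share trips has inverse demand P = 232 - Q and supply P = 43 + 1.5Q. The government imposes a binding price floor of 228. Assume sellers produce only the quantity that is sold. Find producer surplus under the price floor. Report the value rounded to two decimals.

Free-market equilibrium: 232 - Q = 43 + 1.5Q gives Q* = 75.6, P* = 156.4.
At the floor price 228, quantity demanded is (232 - 228)/1 = 4; demand is the short side, so Q = 4 trades at P = 228.
The supply price at Q = 4 is 49. PS is the trapezoid between 228 and supply over [0, 4]: (1/2)[(228 - 43) + (228 - 49)](4) = 728.

728.00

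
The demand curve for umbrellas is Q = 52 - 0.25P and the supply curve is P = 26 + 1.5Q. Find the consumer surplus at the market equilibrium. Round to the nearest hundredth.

2190.02

Rewriting demand in inverse form: P = 208 - 4Q.
Setting demand equal to supply, 182 = 5.5Q, so Q* = 33.0909 and P* = 75.6364.
The demand choke price is 208, so CS = (1/2)(Q*)(208 - P*) = (1/2)(33.0909)(132.3636) = 2190.0165.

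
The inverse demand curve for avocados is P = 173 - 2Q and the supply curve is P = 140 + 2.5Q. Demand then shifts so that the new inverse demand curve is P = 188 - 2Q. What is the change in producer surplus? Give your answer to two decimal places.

75.00

Initial equilibrium: Q_0 = 7.3333, P_0 = 158.3333; CS_0 = (1/2)(7.3333)(14.6667) = 53.7778, PS_0 = (1/2)(7.3333)(18.3333) = 67.2222.
New equilibrium: 188 - 2Q = 140 + 2.5Q gives Q_1 = 10.6667, P_1 = 166.6667; CS_1 = 113.7778, PS_1 = 142.2222.
Change in producer surplus = 142.2222 - 67.2222 = 75.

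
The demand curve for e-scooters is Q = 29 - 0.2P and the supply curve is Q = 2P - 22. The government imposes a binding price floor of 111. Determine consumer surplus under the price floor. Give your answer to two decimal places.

115.60

Rewriting demand in inverse form: P = 145 - 5Q.
Rewriting supply in inverse form: P = 11 + 0.5Q.
Without the control, 145 - 5Q = 11 + 0.5Q so Q* = 24.3636 and P* = 23.1818.
At P = 111, buyers demand (145 - 111)/5 = 6.8 while sellers would supply more, so the quantity traded is 6.8 at price 111.
CS is the triangle under demand above 111: (1/2)(6.8)(145 - 111) = 115.6.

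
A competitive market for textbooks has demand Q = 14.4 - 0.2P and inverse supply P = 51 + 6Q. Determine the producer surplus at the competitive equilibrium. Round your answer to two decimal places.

10.93

Rewriting demand in inverse form: P = 72 - 5Q.
Set 72 - 5Q = 51 + 6Q, which gives 21 = 11Q, so Q* = 1.9091 and P* = 72 - 5(1.9091) = 62.4545.
Producer surplus is the triangle above supply below P*: (1/2)(1.9091)(62.4545 - 51) = (1/2)(1.9091)(11.4545) = 10.9339.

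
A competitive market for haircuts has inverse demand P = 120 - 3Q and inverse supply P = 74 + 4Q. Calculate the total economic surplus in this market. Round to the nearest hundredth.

Set 120 - 3Q = 74 + 4Q, which gives 46 = 7Q, so Q* = 6.5714 and P* = 120 - 3(6.5714) = 100.2857.
CS = (1/2)(6.5714)(19.7143) = 64.7755 and PS = (1/2)(6.5714)(26.2857) = 86.3673, so total surplus = 151.1429.

151.14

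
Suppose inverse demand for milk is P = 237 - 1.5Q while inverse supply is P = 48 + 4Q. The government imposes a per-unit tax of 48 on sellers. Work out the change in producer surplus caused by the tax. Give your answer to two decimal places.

-1047.27

Without the tax, 237 - 1.5Q = 48 + 4Q so Q* = 34.3636 and P* = 185.4545.
With the tax, sellers need 48 more per unit: 237 - 1.5Q = 48 + 4Q + 48, so Q_t = 25.6364. Buyers pay P_b = 198.5455; sellers receive P_s = P_b - 48 = 150.5455.
PS falls from (1/2)(34.3636)(137.4545) = 2361.719 to (1/2)(25.6364)(102.5455) = 1314.4463, a change of -1047.2727.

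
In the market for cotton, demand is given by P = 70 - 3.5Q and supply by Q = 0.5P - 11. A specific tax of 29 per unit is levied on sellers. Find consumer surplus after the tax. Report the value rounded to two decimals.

Rewriting supply in inverse form: P = 22 + 2Q.
Pre-tax equilibrium: 70 - 3.5Q = 22 + 2Q gives Q* = 8.7273, P* = 39.4545.
A tax on sellers shifts supply up by 29: 70 - 3.5Q = 22 + 2Q + 29, so Q_t = 3.4545. Buyers pay P_b = 57.9091; sellers receive P_s = P_b - 29 = 28.9091.
CS = (1/2)(Q_t)(70 - P_b) = (1/2)(3.4545)(12.0909) = 20.8843.

20.88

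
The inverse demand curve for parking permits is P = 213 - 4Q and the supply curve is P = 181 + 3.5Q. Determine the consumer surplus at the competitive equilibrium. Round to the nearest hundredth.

Setting demand equal to supply, 32 = 7.5Q, so Q* = 4.2667 and P* = 195.9333.
CS is the area between the demand curve and P* from 0 to Q*: (1/2)(4.2667)(17.0667) = 36.4089.

36.41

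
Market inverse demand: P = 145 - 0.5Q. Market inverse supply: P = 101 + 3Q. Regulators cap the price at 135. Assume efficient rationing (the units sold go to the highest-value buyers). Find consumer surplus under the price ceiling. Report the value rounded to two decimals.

Without the control, 145 - 0.5Q = 101 + 3Q so Q* = 12.5714 and P* = 138.7143.
At the ceiling price 135, quantity supplied is (135 - 101)/3 = 11.3333; supply is the short side, so Q = 11.3333 trades at P = 135.
The demand price at Q = 11.3333 is 139.3333. CS is the trapezoid between demand and 135 over [0, 11.3333]: (1/2)[(145 - 135) + (139.3333 - 135)](11.3333) = 81.2222.

81.22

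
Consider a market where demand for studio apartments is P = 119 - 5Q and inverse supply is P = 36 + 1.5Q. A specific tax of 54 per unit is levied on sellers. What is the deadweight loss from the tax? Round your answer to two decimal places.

224.31

Without the tax, 119 - 5Q = 36 + 1.5Q so Q* = 12.7692 and P* = 55.1538.
With the tax, sellers need 54 more per unit: 119 - 5Q = 36 + 1.5Q + 54, so Q_t = 4.4615. Buyers pay P_b = 96.6923; sellers receive P_s = P_b - 54 = 42.6923.
The welfare triangle lost has base Q* - Q_t = 8.3077 and height t = 54, so DWL = (1/2)(8.3077)(54) = 224.3077.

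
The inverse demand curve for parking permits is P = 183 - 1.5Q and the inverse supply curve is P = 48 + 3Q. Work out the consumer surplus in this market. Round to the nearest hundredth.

Equilibrium: 183 - 1.5Q = 48 + 3Q, so Q* = 30 and P* = 138.
CS is the area between the demand curve and P* from 0 to Q*: (1/2)(30)(45) = 675.

675.00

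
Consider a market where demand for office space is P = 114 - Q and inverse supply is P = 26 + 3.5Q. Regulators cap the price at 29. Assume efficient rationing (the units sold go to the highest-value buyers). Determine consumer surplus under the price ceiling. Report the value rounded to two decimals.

72.49

Free-market equilibrium: 114 - Q = 26 + 3.5Q gives Q* = 19.5556, P* = 94.4444.
At the ceiling price 29, quantity supplied is (29 - 26)/3.5 = 0.8571; supply is the short side, so Q = 0.8571 trades at P = 29.
The demand price at Q = 0.8571 is 113.1429. CS is the trapezoid between demand and 29 over [0, 0.8571]: (1/2)[(114 - 29) + (113.1429 - 29)](0.8571) = 72.4898.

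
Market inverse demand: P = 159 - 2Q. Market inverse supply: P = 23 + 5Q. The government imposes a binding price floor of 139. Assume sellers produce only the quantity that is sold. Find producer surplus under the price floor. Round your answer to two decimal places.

Without the control, 159 - 2Q = 23 + 5Q so Q* = 19.4286 and P* = 120.1429.
At the floor price 139, quantity demanded is (159 - 139)/2 = 10; demand is the short side, so Q = 10 trades at P = 139.
The supply price at Q = 10 is 73. PS is the trapezoid between 139 and supply over [0, 10]: (1/2)[(139 - 23) + (139 - 73)](10) = 910.

910.00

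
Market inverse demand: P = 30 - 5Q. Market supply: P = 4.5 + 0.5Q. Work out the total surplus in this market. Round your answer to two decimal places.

59.11

Setting demand equal to supply, 25.5 = 5.5Q, so Q* = 4.6364 and P* = 6.8182.
Total surplus is the full triangle between the curves from 0 to Q*: (1/2)(4.6364)(30 - 4.5) = 59.1136.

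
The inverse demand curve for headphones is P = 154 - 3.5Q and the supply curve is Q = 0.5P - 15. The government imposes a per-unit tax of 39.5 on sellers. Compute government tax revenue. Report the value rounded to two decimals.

Rewriting supply in inverse form: P = 30 + 2Q.
Without the tax, 154 - 3.5Q = 30 + 2Q so Q* = 22.5455 and P* = 75.0909.
A tax on sellers shifts supply up by 39.5: 154 - 3.5Q = 30 + 2Q + 39.5, so Q_t = 15.3636. Buyers pay P_b = 100.2273; sellers receive P_s = P_b - 39.5 = 60.7273.
Tax revenue = t x Q_t = 39.5 x 15.3636 = 606.8636.

606.86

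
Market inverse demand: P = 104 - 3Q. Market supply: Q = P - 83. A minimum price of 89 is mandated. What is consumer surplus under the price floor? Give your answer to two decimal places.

37.50

Rewriting supply in inverse form: P = 83 + Q.
Without the control, 104 - 3Q = 83 + Q so Q* = 5.25 and P* = 88.25.
At the floor price 89, quantity demanded is (104 - 89)/3 = 5; demand is the short side, so Q = 5 trades at P = 89.
CS is the triangle under demand above 89: (1/2)(5)(104 - 89) = 37.5.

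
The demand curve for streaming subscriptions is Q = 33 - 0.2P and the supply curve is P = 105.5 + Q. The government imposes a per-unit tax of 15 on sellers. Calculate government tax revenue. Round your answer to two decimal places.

111.25

Rewriting demand in inverse form: P = 165 - 5Q.
Pre-tax equilibrium: 165 - 5Q = 105.5 + Q gives Q* = 9.9167, P* = 115.4167.
With the tax, sellers need 15 more per unit: 165 - 5Q = 105.5 + Q + 15, so Q_t = 7.4167. Buyers pay P_b = 127.9167; sellers receive P_s = P_b - 15 = 112.9167.
Revenue is the tax times quantity traded: 15 x 7.4167 = 111.25.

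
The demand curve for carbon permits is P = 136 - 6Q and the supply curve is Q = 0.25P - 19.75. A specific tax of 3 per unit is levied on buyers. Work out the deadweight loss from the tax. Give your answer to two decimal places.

0.45

Rewriting supply in inverse form: P = 79 + 4Q.
Without the tax, 136 - 6Q = 79 + 4Q so Q* = 5.7 and P* = 101.8.
A tax on buyers shifts demand down by 3: (136 - 3) - 6Q = 79 + 4Q, so Q_t = 5.4. Buyers pay P_b = 103.6; sellers receive P_s = P_b - 3 = 100.6.
Deadweight loss is the triangle between the curves from Q_t to Q*: (1/2)(5.7 - 5.4)(3) = 0.45.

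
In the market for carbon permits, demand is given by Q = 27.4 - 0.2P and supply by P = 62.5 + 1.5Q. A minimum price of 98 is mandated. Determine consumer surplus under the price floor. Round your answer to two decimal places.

152.10

Rewriting demand in inverse form: P = 137 - 5Q.
Free-market equilibrium: 137 - 5Q = 62.5 + 1.5Q gives Q* = 11.4615, P* = 79.6923.
At P = 98, buyers demand (137 - 98)/5 = 7.8 while sellers would supply more, so the quantity traded is 7.8 at price 98.
CS is the triangle under demand above 98: (1/2)(7.8)(137 - 98) = 152.1.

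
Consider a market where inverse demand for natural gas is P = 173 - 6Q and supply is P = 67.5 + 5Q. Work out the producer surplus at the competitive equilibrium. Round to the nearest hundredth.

Setting demand equal to supply, 105.5 = 11Q, so Q* = 9.5909 and P* = 115.4545.
Producer surplus is the triangle above supply below P*: (1/2)(9.5909)(115.4545 - 67.5) = (1/2)(9.5909)(47.9545) = 229.9638.

229.96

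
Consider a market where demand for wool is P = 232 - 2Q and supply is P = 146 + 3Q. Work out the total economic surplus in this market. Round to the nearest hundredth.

739.60

Setting demand equal to supply, 86 = 5Q, so Q* = 17.2 and P* = 197.6.
CS = (1/2)(17.2)(34.4) = 295.84 and PS = (1/2)(17.2)(51.6) = 443.76, so total surplus = 739.6.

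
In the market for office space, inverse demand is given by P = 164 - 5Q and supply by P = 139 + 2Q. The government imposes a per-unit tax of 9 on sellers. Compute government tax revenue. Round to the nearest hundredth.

20.57

Pre-tax equilibrium: 164 - 5Q = 139 + 2Q gives Q* = 3.5714, P* = 146.1429.
With the tax, sellers need 9 more per unit: 164 - 5Q = 139 + 2Q + 9, so Q_t = 2.2857. Buyers pay P_b = 152.5714; sellers receive P_s = P_b - 9 = 143.5714.
Revenue is the tax times quantity traded: 9 x 2.2857 = 20.5714.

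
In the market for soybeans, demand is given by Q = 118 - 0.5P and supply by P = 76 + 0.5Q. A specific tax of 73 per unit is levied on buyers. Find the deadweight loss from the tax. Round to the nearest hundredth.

Rewriting demand in inverse form: P = 236 - 2Q.
Without the tax, 236 - 2Q = 76 + 0.5Q so Q* = 64 and P* = 108.
A tax on buyers shifts demand down by 73: (236 - 73) - 2Q = 76 + 0.5Q, so Q_t = 34.8. Buyers pay P_b = 166.4; sellers receive P_s = P_b - 73 = 93.4.
Deadweight loss is the triangle between the curves from Q_t to Q*: (1/2)(64 - 34.8)(73) = 1065.8.

1065.80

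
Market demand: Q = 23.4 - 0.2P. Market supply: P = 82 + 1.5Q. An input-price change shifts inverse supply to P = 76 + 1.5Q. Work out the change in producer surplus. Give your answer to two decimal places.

Rewriting demand in inverse form: P = 117 - 5Q.
Initial equilibrium: Q_0 = 5.3846, P_0 = 90.0769; CS_0 = (1/2)(5.3846)(26.9231) = 72.4852, PS_0 = (1/2)(5.3846)(8.0769) = 21.7456.
New equilibrium: 117 - 5Q = 76 + 1.5Q gives Q_1 = 6.3077, P_1 = 85.4615; CS_1 = 99.4675, PS_1 = 29.8402.
Change in producer surplus = 29.8402 - 21.7456 = 8.0947.

8.09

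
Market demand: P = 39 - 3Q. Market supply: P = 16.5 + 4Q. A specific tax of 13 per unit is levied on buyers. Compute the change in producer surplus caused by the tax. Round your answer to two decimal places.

-16.98

Without the tax, 39 - 3Q = 16.5 + 4Q so Q* = 3.2143 and P* = 29.3571.
A tax on buyers shifts demand down by 13: (39 - 13) - 3Q = 16.5 + 4Q, so Q_t = 1.3571. Buyers pay P_b = 34.9286; sellers receive P_s = P_b - 13 = 21.9286.
PS falls from (1/2)(3.2143)(12.8571) = 20.6633 to (1/2)(1.3571)(5.4286) = 3.6837, a change of -16.9796.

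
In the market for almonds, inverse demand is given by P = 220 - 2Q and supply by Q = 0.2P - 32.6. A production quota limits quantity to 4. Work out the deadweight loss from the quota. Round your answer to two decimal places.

Rewriting supply in inverse form: P = 163 + 5Q.
Unrestricted equilibrium: Q* = (220 - 163)/(2 + 5) = 8.1429.
At Q = 4 the demand price is 220 - 2(4) = 212 and the supply price is 163 + 5(4) = 183.
Deadweight loss is the triangle between the curves from 4 to 8.1429: (1/2)(212 - 183)(8.1429 - 4) = 60.0714.

60.07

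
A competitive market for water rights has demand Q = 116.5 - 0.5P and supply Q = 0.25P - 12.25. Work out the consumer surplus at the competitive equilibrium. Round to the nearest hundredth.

940.44

Rewriting demand in inverse form: P = 233 - 2Q.
Rewriting supply in inverse form: P = 49 + 4Q.
Equilibrium: 233 - 2Q = 49 + 4Q, so Q* = 30.6667 and P* = 171.6667.
CS is the area between the demand curve and P* from 0 to Q*: (1/2)(30.6667)(61.3333) = 940.4444.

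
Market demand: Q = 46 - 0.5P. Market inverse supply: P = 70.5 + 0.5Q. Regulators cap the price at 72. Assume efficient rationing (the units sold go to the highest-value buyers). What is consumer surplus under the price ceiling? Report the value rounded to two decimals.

Rewriting demand in inverse form: P = 92 - 2Q.
Without the control, 92 - 2Q = 70.5 + 0.5Q so Q* = 8.6 and P* = 74.8.
At P = 72, sellers supply (72 - 70.5)/0.5 = 3 while buyers want more, so the quantity traded is 3 at price 72.
The demand price at Q = 3 is 86. CS is the trapezoid between demand and 72 over [0, 3]: (1/2)[(92 - 72) + (86 - 72)](3) = 51.

51.00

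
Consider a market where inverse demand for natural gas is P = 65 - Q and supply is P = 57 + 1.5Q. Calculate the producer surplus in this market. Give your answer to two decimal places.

7.68

Equilibrium: 65 - Q = 57 + 1.5Q, so Q* = 3.2 and P* = 61.8.
Producer surplus is the triangle above supply below P*: (1/2)(3.2)(61.8 - 57) = (1/2)(3.2)(4.8) = 7.68.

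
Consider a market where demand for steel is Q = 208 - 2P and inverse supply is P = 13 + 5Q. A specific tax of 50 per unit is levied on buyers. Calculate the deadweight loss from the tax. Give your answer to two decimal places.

227.27

Rewriting demand in inverse form: P = 104 - 0.5Q.
Without the tax, 104 - 0.5Q = 13 + 5Q so Q* = 16.5455 and P* = 95.7273.
A tax on buyers shifts demand down by 50: (104 - 50) - 0.5Q = 13 + 5Q, so Q_t = 7.4545. Buyers pay P_b = 100.2727; sellers receive P_s = P_b - 50 = 50.2727.
The welfare triangle lost has base Q* - Q_t = 9.0909 and height t = 50, so DWL = (1/2)(9.0909)(50) = 227.2727.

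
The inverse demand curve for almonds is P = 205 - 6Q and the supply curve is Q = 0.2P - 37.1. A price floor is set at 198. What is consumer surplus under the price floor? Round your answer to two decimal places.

4.08

Rewriting supply in inverse form: P = 185.5 + 5Q.
Without the control, 205 - 6Q = 185.5 + 5Q so Q* = 1.7727 and P* = 194.3636.
At the floor price 198, quantity demanded is (205 - 198)/6 = 1.1667; demand is the short side, so Q = 1.1667 trades at P = 198.
CS is the triangle under demand above 198: (1/2)(1.1667)(205 - 198) = 4.0833.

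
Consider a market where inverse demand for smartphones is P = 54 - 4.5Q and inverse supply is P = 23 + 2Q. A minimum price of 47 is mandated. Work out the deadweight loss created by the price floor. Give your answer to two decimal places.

Free-market equilibrium: 54 - 4.5Q = 23 + 2Q gives Q* = 4.7692, P* = 32.5385.
At the floor price 47, quantity demanded is (54 - 47)/4.5 = 1.5556; demand is the short side, so Q = 1.5556 trades at P = 47.
At Q = 1.5556 the demand price is 47 and the supply price is 26.1111. Deadweight loss is the triangle between the curves from 1.5556 to 4.7692: (1/2)(47 - 26.1111)(4.7692 - 1.5556) = 33.5651.

33.57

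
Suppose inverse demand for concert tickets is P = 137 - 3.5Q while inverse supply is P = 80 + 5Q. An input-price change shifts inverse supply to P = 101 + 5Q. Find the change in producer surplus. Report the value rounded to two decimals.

-67.58

Initial equilibrium: Q_0 = 6.7059, P_0 = 113.5294; CS_0 = (1/2)(6.7059)(23.4706) = 78.6955, PS_0 = (1/2)(6.7059)(33.5294) = 112.4221.
New equilibrium: 137 - 3.5Q = 101 + 5Q gives Q_1 = 4.2353, P_1 = 122.1765; CS_1 = 31.391, PS_1 = 44.8443.
Change in producer surplus = 44.8443 - 112.4221 = -67.5779.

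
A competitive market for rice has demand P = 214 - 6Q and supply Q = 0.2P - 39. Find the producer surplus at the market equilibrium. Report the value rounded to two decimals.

Rewriting supply in inverse form: P = 195 + 5Q.
Equilibrium: 214 - 6Q = 195 + 5Q, so Q* = 1.7273 and P* = 203.6364.
The supply curve's price intercept is 195, so PS = (1/2)(Q*)(P* - 195) = (1/2)(1.7273)(8.6364) = 7.4587.

7.46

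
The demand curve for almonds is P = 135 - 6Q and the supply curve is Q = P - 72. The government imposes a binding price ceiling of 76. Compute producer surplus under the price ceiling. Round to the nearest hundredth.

8.00

Rewriting supply in inverse form: P = 72 + Q.
Free-market equilibrium: 135 - 6Q = 72 + Q gives Q* = 9, P* = 81.
At P = 76, sellers supply (76 - 72)/1 = 4 while buyers want more, so the quantity traded is 4 at price 76.
PS is the triangle above supply below 76: (1/2)(4)(76 - 72) = 8.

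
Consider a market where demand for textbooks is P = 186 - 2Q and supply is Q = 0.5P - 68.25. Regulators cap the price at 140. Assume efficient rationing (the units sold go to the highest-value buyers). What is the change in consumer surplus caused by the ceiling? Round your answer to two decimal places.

-75.70

Rewriting supply in inverse form: P = 136.5 + 2Q.
Free-market equilibrium: 186 - 2Q = 136.5 + 2Q gives Q* = 12.375, P* = 161.25.
At P = 140, sellers supply (140 - 136.5)/2 = 1.75 while buyers want more, so the quantity traded is 1.75 at price 140.
CS goes from (1/2)(12.375)(24.75) = 153.1406 to 77.4375 (computed as (186 - 140)(1.75) - (1/2)(2)(1.75)^2), a change of -75.7031.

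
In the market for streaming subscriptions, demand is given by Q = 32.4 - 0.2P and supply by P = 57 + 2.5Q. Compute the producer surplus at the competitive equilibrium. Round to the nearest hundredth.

Rewriting demand in inverse form: P = 162 - 5Q.
Set 162 - 5Q = 57 + 2.5Q, which gives 105 = 7.5Q, so Q* = 14 and P* = 162 - 5(14) = 92.
PS is the area between P* and the supply curve from 0 to Q*: (1/2)(14)(35) = 245.

245.00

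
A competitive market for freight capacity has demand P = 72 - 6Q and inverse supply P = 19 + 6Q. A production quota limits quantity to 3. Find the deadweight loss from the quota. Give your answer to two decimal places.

12.04

Without the quota, 72 - 6Q = 19 + 6Q gives Q* = 4.4167.
At Q = 3 the demand price is 72 - 6(3) = 54 and the supply price is 19 + 6(3) = 37.
Deadweight loss is the triangle between the curves from 3 to 4.4167: (1/2)(54 - 37)(4.4167 - 3) = 12.0417.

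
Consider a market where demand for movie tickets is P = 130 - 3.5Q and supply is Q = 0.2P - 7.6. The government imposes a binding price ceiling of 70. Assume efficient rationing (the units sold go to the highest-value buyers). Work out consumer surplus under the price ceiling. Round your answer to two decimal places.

312.32

Rewriting supply in inverse form: P = 38 + 5Q.
Without the control, 130 - 3.5Q = 38 + 5Q so Q* = 10.8235 and P* = 92.1176.
At the ceiling price 70, quantity supplied is (70 - 38)/5 = 6.4; supply is the short side, so Q = 6.4 trades at P = 70.
The demand price at Q = 6.4 is 107.6. CS is the trapezoid between demand and 70 over [0, 6.4]: (1/2)[(130 - 70) + (107.6 - 70)](6.4) = 312.32.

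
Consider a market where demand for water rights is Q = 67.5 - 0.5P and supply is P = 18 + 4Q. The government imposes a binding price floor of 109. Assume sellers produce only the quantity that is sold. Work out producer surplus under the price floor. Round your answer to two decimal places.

845.00

Rewriting demand in inverse form: P = 135 - 2Q.
Free-market equilibrium: 135 - 2Q = 18 + 4Q gives Q* = 19.5, P* = 96.
At P = 109, buyers demand (135 - 109)/2 = 13 while sellers would supply more, so the quantity traded is 13 at price 109.
The supply price at Q = 13 is 70. PS is the trapezoid between 109 and supply over [0, 13]: (1/2)[(109 - 18) + (109 - 70)](13) = 845.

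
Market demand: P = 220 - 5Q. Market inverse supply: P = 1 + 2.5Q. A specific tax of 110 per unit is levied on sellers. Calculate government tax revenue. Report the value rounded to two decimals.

Without the tax, 220 - 5Q = 1 + 2.5Q so Q* = 29.2 and P* = 74.
With the tax, sellers need 110 more per unit: 220 - 5Q = 1 + 2.5Q + 110, so Q_t = 14.5333. Buyers pay P_b = 147.3333; sellers receive P_s = P_b - 110 = 37.3333.
Tax revenue = t x Q_t = 110 x 14.5333 = 1598.6667.

1598.67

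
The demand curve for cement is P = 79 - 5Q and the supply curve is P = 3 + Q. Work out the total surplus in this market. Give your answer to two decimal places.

481.33

Equilibrium: 79 - 5Q = 3 + Q, so Q* = 12.6667 and P* = 15.6667.
Total surplus is the full triangle between the curves from 0 to Q*: (1/2)(12.6667)(79 - 3) = 481.3333.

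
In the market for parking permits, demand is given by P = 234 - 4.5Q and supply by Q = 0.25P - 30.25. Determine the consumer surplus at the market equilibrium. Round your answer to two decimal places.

Rewriting supply in inverse form: P = 121 + 4Q.
Equilibrium: 234 - 4.5Q = 121 + 4Q, so Q* = 13.2941 and P* = 174.1765.
CS is the area between the demand curve and P* from 0 to Q*: (1/2)(13.2941)(59.8235) = 397.6505.

397.65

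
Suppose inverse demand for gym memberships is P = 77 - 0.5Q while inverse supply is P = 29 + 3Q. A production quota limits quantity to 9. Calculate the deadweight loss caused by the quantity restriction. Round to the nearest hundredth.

Without the quota, 77 - 0.5Q = 29 + 3Q gives Q* = 13.7143.
At Q = 9 the demand price is 77 - 0.5(9) = 72.5 and the supply price is 29 + 3(9) = 56.
DWL = (1/2)(gap between curves at 9) x (Q* - 9) = (1/2)(16.5)(4.7143) = 38.8929.

38.89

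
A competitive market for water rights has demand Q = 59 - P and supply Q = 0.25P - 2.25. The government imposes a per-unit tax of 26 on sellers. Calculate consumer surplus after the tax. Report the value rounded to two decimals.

11.52

Rewriting demand in inverse form: P = 59 - Q.
Rewriting supply in inverse form: P = 9 + 4Q.
Pre-tax equilibrium: 59 - Q = 9 + 4Q gives Q* = 10, P* = 49.
With the tax, sellers need 26 more per unit: 59 - Q = 9 + 4Q + 26, so Q_t = 4.8. Buyers pay P_b = 54.2; sellers receive P_s = P_b - 26 = 28.2.
Consumer surplus is the triangle under demand above P_b: (1/2)(4.8)(59 - 54.2) = 11.52.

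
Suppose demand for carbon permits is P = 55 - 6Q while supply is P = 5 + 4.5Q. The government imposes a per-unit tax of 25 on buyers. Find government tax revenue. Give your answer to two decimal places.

59.52

Pre-tax equilibrium: 55 - 6Q = 5 + 4.5Q gives Q* = 4.7619, P* = 26.4286.
A tax on buyers shifts demand down by 25: (55 - 25) - 6Q = 5 + 4.5Q, so Q_t = 2.381. Buyers pay P_b = 40.7143; sellers receive P_s = P_b - 25 = 15.7143.
Revenue is the tax times quantity traded: 25 x 2.381 = 59.5238.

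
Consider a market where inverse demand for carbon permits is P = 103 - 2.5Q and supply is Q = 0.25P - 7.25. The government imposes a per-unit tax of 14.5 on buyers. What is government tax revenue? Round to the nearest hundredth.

Rewriting supply in inverse form: P = 29 + 4Q.
Pre-tax equilibrium: 103 - 2.5Q = 29 + 4Q gives Q* = 11.3846, P* = 74.5385.
With the tax, buyers' net willingness to pay falls by 14.5: (103 - 14.5) - 2.5Q = 29 + 4Q, so Q_t = 9.1538. Buyers pay P_b = 80.1154; sellers receive P_s = P_b - 14.5 = 65.6154.
Revenue is the tax times quantity traded: 14.5 x 9.1538 = 132.7308.

132.73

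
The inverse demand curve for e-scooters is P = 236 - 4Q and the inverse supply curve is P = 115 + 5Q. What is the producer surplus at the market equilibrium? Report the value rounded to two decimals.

451.88

Setting demand equal to supply, 121 = 9Q, so Q* = 13.4444 and P* = 182.2222.
Producer surplus is the triangle above supply below P*: (1/2)(13.4444)(182.2222 - 115) = (1/2)(13.4444)(67.2222) = 451.8827.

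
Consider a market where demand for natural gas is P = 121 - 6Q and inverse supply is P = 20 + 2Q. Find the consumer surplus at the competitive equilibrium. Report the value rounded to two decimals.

Equilibrium: 121 - 6Q = 20 + 2Q, so Q* = 12.625 and P* = 45.25.
Consumer surplus is the triangle under demand above P*: (1/2)(12.625)(121 - 45.25) = (1/2)(12.625)(75.75) = 478.1719.

478.17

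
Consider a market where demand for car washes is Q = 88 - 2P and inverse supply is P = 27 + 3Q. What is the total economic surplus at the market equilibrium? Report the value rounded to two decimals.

Rewriting demand in inverse form: P = 44 - 0.5Q.
Set 44 - 0.5Q = 27 + 3Q, which gives 17 = 3.5Q, so Q* = 4.8571 and P* = 44 - 0.5(4.8571) = 41.5714.
CS = (1/2)(4.8571)(2.4286) = 5.898 and PS = (1/2)(4.8571)(14.5714) = 35.3878, so total surplus = 41.2857.

41.29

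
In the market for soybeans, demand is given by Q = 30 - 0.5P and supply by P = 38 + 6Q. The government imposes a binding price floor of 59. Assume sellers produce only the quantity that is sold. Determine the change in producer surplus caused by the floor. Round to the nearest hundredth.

-12.94

Rewriting demand in inverse form: P = 60 - 2Q.
Free-market equilibrium: 60 - 2Q = 38 + 6Q gives Q* = 2.75, P* = 54.5.
At the floor price 59, quantity demanded is (60 - 59)/2 = 0.5; demand is the short side, so Q = 0.5 trades at P = 59.
PS goes from (1/2)(2.75)(16.5) = 22.6875 to 9.75 (computed as (59 - 38)(0.5) - (1/2)(6)(0.5)^2), a change of -12.9375.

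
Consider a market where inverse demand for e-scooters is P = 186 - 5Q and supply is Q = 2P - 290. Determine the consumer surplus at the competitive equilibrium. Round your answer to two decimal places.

Rewriting supply in inverse form: P = 145 + 0.5Q.
Equilibrium: 186 - 5Q = 145 + 0.5Q, so Q* = 7.4545 and P* = 148.7273.
The demand choke price is 186, so CS = (1/2)(Q*)(186 - P*) = (1/2)(7.4545)(37.2727) = 138.9256.

138.93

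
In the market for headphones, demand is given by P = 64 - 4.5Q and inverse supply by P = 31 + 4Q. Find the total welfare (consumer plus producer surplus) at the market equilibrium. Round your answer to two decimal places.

Set 64 - 4.5Q = 31 + 4Q, which gives 33 = 8.5Q, so Q* = 3.8824 and P* = 64 - 4.5(3.8824) = 46.5294.
CS = (1/2)(3.8824)(17.4706) = 33.9135 and PS = (1/2)(3.8824)(15.5294) = 30.1453, so total surplus = 64.0588.

64.06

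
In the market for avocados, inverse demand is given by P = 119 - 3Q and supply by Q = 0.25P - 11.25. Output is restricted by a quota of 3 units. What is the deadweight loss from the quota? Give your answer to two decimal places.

Rewriting supply in inverse form: P = 45 + 4Q.
Unrestricted equilibrium: Q* = (119 - 45)/(3 + 4) = 10.5714.
At Q = 3 the demand price is 119 - 3(3) = 110 and the supply price is 45 + 4(3) = 57.
DWL = (1/2)(gap between curves at 3) x (Q* - 3) = (1/2)(53)(7.5714) = 200.6429.

200.64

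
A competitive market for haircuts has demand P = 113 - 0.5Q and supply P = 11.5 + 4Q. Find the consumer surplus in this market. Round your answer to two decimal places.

Equilibrium: 113 - 0.5Q = 11.5 + 4Q, so Q* = 22.5556 and P* = 101.7222.
CS is the area between the demand curve and P* from 0 to Q*: (1/2)(22.5556)(11.2778) = 127.1883.

127.19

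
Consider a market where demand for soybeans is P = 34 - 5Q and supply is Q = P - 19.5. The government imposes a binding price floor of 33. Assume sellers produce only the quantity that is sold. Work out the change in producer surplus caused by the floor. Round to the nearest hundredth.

Rewriting supply in inverse form: P = 19.5 + Q.
Without the control, 34 - 5Q = 19.5 + Q so Q* = 2.4167 and P* = 21.9167.
At the floor price 33, quantity demanded is (34 - 33)/5 = 0.2; demand is the short side, so Q = 0.2 trades at P = 33.
PS goes from (1/2)(2.4167)(2.4167) = 2.9201 to 2.68 (computed as (33 - 19.5)(0.2) - (1/2)(1)(0.2)^2), a change of -0.2401.

-0.24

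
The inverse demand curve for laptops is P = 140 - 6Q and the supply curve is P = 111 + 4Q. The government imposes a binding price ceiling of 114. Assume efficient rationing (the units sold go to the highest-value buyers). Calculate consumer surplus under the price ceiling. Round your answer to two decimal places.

17.81

Free-market equilibrium: 140 - 6Q = 111 + 4Q gives Q* = 2.9, P* = 122.6.
At the ceiling price 114, quantity supplied is (114 - 111)/4 = 0.75; supply is the short side, so Q = 0.75 trades at P = 114.
The demand price at Q = 0.75 is 135.5. CS is the trapezoid between demand and 114 over [0, 0.75]: (1/2)[(140 - 114) + (135.5 - 114)](0.75) = 17.8125.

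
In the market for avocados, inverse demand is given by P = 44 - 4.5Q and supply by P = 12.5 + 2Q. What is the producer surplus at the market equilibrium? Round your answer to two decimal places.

Equilibrium: 44 - 4.5Q = 12.5 + 2Q, so Q* = 4.8462 and P* = 22.1923.
Producer surplus is the triangle above supply below P*: (1/2)(4.8462)(22.1923 - 12.5) = (1/2)(4.8462)(9.6923) = 23.4852.

23.49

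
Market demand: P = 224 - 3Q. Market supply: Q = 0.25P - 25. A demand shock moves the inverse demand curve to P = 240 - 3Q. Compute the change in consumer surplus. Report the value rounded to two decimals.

Rewriting supply in inverse form: P = 100 + 4Q.
Initial equilibrium: Q_0 = 17.7143, P_0 = 170.8571; CS_0 = (1/2)(17.7143)(53.1429) = 470.6939, PS_0 = (1/2)(17.7143)(70.8571) = 627.5918.
New equilibrium: 240 - 3Q = 100 + 4Q gives Q_1 = 20, P_1 = 180; CS_1 = 600, PS_1 = 800.
Change in consumer surplus = 600 - 470.6939 = 129.3061.

129.31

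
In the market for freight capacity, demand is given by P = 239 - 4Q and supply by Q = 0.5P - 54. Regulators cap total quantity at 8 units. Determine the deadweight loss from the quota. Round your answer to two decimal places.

Rewriting supply in inverse form: P = 108 + 2Q.
Unrestricted equilibrium: Q* = (239 - 108)/(4 + 2) = 21.8333.
At Q = 8 the demand price is 239 - 4(8) = 207 and the supply price is 108 + 2(8) = 124.
DWL = (1/2)(gap between curves at 8) x (Q* - 8) = (1/2)(83)(13.8333) = 574.0833.

574.08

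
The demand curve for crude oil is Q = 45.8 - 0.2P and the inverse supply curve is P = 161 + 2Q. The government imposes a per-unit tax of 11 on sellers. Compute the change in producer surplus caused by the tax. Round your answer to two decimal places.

-28.06

Rewriting demand in inverse form: P = 229 - 5Q.
Without the tax, 229 - 5Q = 161 + 2Q so Q* = 9.7143 and P* = 180.4286.
A tax on sellers shifts supply up by 11: 229 - 5Q = 161 + 2Q + 11, so Q_t = 8.1429. Buyers pay P_b = 188.2857; sellers receive P_s = P_b - 11 = 177.2857.
PS falls from (1/2)(9.7143)(19.4286) = 94.3673 to (1/2)(8.1429)(16.2857) = 66.3061, a change of -28.0612.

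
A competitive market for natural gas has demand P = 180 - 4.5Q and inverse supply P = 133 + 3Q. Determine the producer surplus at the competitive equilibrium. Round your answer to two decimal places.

58.91

Equilibrium: 180 - 4.5Q = 133 + 3Q, so Q* = 6.2667 and P* = 151.8.
PS is the area between P* and the supply curve from 0 to Q*: (1/2)(6.2667)(18.8) = 58.9067.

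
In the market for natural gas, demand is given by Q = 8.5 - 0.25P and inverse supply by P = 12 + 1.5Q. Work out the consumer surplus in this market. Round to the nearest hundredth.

32.00

Rewriting demand in inverse form: P = 34 - 4Q.
Setting demand equal to supply, 22 = 5.5Q, so Q* = 4 and P* = 18.
Consumer surplus is the triangle under demand above P*: (1/2)(4)(34 - 18) = (1/2)(4)(16) = 32.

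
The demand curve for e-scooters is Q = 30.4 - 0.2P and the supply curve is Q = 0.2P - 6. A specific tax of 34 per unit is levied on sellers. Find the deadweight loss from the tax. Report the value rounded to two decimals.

57.80

Rewriting demand in inverse form: P = 152 - 5Q.
Rewriting supply in inverse form: P = 30 + 5Q.
Pre-tax equilibrium: 152 - 5Q = 30 + 5Q gives Q* = 12.2, P* = 91.
A tax on sellers shifts supply up by 34: 152 - 5Q = 30 + 5Q + 34, so Q_t = 8.8. Buyers pay P_b = 108; sellers receive P_s = P_b - 34 = 74.
The welfare triangle lost has base Q* - Q_t = 3.4 and height t = 34, so DWL = (1/2)(3.4)(34) = 57.8.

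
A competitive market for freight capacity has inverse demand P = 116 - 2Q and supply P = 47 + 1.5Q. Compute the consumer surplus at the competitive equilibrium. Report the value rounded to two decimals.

Equilibrium: 116 - 2Q = 47 + 1.5Q, so Q* = 19.7143 and P* = 76.5714.
The demand choke price is 116, so CS = (1/2)(Q*)(116 - P*) = (1/2)(19.7143)(39.4286) = 388.6531.

388.65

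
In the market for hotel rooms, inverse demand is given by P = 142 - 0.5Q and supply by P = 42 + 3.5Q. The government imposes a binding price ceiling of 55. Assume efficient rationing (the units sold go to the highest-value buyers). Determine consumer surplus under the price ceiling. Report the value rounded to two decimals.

Without the control, 142 - 0.5Q = 42 + 3.5Q so Q* = 25 and P* = 129.5.
At P = 55, sellers supply (55 - 42)/3.5 = 3.7143 while buyers want more, so the quantity traded is 3.7143 at price 55.
The demand price at Q = 3.7143 is 140.1429. CS is the trapezoid between demand and 55 over [0, 3.7143]: (1/2)[(142 - 55) + (140.1429 - 55)](3.7143) = 319.6939.

319.69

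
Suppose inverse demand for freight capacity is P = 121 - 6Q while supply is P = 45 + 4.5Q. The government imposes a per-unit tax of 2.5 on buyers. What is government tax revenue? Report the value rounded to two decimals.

17.50

Without the tax, 121 - 6Q = 45 + 4.5Q so Q* = 7.2381 and P* = 77.5714.
With the tax, buyers' net willingness to pay falls by 2.5: (121 - 2.5) - 6Q = 45 + 4.5Q, so Q_t = 7. Buyers pay P_b = 79; sellers receive P_s = P_b - 2.5 = 76.5.
Revenue is the tax times quantity traded: 2.5 x 7 = 17.5.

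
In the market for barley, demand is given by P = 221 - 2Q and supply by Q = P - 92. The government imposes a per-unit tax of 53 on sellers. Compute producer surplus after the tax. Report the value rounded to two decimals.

320.89

Rewriting supply in inverse form: P = 92 + Q.
Without the tax, 221 - 2Q = 92 + Q so Q* = 43 and P* = 135.
With the tax, sellers need 53 more per unit: 221 - 2Q = 92 + Q + 53, so Q_t = 25.3333. Buyers pay P_b = 170.3333; sellers receive P_s = P_b - 53 = 117.3333.
Producer surplus is the triangle above supply below P_s: (1/2)(25.3333)(117.3333 - 92) = 320.8889.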